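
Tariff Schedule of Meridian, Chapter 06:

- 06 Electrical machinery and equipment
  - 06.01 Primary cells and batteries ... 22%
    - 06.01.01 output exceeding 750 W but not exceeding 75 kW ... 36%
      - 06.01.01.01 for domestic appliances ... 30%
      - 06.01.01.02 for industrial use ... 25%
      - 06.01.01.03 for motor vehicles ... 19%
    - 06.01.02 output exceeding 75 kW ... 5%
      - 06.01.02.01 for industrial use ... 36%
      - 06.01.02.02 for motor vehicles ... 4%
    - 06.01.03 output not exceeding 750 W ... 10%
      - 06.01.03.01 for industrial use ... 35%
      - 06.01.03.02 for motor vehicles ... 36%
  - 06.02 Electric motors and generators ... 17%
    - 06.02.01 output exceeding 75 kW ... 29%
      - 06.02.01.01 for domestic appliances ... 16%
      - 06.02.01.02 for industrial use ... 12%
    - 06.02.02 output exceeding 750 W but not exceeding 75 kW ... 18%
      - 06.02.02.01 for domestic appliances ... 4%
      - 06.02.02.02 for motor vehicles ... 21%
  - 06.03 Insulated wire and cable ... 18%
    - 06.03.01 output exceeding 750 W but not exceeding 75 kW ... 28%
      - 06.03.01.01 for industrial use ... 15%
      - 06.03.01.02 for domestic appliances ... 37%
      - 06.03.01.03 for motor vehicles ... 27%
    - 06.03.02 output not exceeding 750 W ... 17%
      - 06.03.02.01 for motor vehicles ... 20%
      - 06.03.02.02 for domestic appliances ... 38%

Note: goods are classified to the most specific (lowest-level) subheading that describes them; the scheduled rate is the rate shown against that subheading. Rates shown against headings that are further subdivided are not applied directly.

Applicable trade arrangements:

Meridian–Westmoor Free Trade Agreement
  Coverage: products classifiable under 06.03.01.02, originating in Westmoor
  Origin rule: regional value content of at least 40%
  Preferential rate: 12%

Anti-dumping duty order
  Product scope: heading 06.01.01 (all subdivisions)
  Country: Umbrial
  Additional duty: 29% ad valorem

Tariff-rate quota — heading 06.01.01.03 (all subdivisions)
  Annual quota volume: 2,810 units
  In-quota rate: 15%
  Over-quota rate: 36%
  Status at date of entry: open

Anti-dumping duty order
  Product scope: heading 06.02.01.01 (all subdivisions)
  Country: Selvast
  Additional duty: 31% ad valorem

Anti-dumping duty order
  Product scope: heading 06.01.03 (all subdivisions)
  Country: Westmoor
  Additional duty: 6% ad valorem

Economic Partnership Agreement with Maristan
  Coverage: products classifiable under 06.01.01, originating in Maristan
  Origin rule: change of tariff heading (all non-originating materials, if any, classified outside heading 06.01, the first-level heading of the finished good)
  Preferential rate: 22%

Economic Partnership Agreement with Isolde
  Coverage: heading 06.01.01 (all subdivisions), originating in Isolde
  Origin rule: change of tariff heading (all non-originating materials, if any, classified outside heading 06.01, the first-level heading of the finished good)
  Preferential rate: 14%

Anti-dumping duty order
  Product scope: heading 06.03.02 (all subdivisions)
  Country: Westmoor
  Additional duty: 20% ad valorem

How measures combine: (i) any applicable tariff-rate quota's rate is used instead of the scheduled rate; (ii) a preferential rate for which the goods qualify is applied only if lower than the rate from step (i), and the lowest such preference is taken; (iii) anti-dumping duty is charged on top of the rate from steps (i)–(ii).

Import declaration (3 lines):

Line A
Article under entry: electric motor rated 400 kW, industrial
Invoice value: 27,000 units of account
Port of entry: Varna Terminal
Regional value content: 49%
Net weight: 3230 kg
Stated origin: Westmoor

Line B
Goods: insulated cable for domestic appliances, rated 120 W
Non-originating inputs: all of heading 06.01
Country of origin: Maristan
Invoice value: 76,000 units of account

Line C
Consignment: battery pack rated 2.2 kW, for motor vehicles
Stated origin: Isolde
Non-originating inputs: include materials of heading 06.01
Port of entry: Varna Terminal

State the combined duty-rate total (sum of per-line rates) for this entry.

Line A: electric motor → 06.02; rated 400 kW → 06.02.01; industrial → 06.02.01.02. Scheduled 12%. Westmoor agreement on 06.03.01.02: 06.02.01.02 not covered. → 12%.
Line B: insulated cable → 06.03; rated 120 W → 06.03.02; for domestic appliances → 06.03.02.02. Scheduled 38%. Maristan agreement on 06.01.01: 06.03.02.02 not covered. → 38%.
Line C: battery pack → 06.01; rated 2.2 kW → 06.01.01; for motor vehicles → 06.01.01.03. Scheduled 19%. quota on 06.01.01.03 open → in-quota 15%; Isolde agreement on 06.01.01: CTH not met. → 15%.
Sum: 12% + 38% + 15% = 65%.

65%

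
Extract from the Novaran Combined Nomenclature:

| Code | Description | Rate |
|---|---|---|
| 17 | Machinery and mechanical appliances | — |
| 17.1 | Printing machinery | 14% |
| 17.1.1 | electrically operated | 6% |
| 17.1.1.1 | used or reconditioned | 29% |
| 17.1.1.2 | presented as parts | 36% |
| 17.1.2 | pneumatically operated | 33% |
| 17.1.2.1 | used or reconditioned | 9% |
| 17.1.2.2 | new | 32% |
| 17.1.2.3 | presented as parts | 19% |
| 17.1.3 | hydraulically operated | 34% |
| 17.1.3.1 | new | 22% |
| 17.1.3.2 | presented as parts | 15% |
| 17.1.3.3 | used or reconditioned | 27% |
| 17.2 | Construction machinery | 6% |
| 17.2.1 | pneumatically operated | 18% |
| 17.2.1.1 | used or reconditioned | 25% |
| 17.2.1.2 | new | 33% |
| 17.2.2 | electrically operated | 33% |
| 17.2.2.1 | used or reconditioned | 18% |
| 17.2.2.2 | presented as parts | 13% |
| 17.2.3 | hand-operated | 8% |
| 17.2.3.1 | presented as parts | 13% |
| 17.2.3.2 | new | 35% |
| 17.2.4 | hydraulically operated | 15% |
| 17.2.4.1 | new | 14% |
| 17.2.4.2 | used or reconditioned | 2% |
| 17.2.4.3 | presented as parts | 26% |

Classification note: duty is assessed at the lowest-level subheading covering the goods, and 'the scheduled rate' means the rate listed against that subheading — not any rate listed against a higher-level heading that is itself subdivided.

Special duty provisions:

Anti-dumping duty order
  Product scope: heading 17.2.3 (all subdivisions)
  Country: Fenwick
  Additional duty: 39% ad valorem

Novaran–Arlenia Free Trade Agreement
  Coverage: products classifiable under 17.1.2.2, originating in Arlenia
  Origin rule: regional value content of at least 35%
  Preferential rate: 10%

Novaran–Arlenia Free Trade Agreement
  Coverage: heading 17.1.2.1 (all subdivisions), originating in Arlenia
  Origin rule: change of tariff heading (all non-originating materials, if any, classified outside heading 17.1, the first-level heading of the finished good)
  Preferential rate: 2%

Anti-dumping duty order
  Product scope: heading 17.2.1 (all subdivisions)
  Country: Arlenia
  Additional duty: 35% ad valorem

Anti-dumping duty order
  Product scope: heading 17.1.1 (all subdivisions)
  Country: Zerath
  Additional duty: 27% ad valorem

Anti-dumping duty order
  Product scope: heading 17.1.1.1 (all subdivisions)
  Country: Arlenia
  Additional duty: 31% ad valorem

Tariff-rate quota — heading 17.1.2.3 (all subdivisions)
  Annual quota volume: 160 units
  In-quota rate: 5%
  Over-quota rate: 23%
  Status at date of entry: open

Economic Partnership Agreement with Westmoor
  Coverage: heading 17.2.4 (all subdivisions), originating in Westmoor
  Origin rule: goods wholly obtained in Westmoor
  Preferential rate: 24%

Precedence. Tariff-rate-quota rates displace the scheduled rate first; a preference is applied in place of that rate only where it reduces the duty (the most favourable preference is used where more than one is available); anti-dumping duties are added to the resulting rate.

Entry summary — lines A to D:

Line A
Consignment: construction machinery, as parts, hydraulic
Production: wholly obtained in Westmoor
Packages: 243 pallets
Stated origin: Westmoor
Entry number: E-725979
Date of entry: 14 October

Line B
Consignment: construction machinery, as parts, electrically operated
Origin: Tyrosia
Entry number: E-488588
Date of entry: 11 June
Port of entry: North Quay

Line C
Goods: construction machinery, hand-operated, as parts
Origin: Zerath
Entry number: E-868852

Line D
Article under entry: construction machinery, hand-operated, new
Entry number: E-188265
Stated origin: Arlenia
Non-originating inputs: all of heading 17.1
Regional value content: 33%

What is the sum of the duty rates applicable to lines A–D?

85%

Line A: construction → 17.2; hydraulic → 17.2.4; as parts → 17.2.4.3. Scheduled 26%. Westmoor agreement on 17.2.4: wholly obtained → 24% available; preferential 24%. → 24%.
Line B: construction → 17.2; electrically operated → 17.2.2; as parts → 17.2.2.2. Scheduled 13%. No special measure applies. → 13%.
Line C: construction → 17.2; hand-operated → 17.2.3; as parts → 17.2.3.1. Scheduled 13%. No special measure applies. → 13%.
Line D: construction → 17.2; hand-operated → 17.2.3; new → 17.2.3.2. Scheduled 35%. Arlenia agreement on 17.1.2.2: 17.2.3.2 not covered; Arlenia agreement on 17.1.2.1: 17.2.3.2 not covered. → 35%.
Sum: 24% + 13% + 13% + 35% = 85%.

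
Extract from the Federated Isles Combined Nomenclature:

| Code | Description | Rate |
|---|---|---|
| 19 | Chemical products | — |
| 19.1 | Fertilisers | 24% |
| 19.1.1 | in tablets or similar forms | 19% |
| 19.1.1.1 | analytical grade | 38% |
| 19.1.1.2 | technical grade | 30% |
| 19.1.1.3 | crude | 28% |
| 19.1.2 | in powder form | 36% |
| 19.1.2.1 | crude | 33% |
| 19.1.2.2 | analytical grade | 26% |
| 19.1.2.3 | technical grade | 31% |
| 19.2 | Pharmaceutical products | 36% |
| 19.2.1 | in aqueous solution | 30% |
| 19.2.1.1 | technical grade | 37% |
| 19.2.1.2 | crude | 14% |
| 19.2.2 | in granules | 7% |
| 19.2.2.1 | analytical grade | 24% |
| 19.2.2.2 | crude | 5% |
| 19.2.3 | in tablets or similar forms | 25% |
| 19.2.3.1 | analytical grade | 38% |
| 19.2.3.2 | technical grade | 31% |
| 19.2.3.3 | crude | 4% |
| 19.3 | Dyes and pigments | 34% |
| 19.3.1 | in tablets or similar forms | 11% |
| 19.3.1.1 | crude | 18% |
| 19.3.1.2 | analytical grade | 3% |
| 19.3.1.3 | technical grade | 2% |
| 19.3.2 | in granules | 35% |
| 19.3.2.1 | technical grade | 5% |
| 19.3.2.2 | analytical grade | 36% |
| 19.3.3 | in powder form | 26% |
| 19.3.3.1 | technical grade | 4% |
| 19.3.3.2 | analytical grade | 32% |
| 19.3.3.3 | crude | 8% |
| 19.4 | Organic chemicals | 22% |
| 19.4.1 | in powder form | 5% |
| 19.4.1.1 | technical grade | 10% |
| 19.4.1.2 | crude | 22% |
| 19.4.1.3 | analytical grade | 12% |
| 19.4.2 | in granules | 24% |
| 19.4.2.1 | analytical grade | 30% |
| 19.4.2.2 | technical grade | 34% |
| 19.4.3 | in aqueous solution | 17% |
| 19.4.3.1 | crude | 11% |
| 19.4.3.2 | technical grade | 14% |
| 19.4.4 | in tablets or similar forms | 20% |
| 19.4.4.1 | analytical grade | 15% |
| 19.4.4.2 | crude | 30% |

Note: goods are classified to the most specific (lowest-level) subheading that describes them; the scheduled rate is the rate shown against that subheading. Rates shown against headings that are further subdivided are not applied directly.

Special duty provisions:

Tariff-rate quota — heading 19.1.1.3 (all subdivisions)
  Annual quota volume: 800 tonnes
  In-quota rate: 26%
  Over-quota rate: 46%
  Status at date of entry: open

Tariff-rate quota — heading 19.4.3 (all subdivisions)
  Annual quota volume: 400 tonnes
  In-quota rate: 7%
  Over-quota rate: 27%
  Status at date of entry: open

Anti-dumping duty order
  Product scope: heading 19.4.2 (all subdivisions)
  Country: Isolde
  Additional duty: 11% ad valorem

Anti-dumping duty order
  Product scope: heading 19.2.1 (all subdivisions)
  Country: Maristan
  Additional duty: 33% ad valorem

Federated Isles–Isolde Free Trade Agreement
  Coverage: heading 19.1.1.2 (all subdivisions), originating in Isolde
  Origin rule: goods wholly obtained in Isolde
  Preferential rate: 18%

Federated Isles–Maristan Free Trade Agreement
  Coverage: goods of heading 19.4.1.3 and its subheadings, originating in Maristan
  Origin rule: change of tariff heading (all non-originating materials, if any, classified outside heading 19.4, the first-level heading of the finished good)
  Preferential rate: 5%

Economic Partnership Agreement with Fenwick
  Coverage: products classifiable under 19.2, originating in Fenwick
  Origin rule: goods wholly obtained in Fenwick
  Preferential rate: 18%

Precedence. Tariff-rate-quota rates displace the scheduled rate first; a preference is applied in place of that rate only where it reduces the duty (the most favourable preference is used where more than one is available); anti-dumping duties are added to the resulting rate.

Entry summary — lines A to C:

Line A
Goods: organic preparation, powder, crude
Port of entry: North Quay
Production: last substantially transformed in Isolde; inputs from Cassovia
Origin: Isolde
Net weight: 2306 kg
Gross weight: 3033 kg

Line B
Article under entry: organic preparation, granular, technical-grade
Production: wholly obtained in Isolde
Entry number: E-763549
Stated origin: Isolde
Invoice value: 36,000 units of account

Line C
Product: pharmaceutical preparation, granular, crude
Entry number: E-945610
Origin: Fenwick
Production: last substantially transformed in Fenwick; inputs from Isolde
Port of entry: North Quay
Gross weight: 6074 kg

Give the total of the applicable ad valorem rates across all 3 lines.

72%

Line A: organic → 19.4; powder → 19.4.1; crude → 19.4.1.2. Scheduled 22%. Isolde agreement on 19.1.1.2: 19.4.1.2 not covered. → 22%.
Line B: organic → 19.4; granular → 19.4.2; technical-grade → 19.4.2.2. Scheduled 34%. Isolde agreement on 19.1.1.2: 19.4.2.2 not covered; anti-dumping (Isolde, 19.4.2): +11%; total 34% + 11% = 45%. → 45%.
Line C: pharmaceutical → 19.2; granular → 19.2.2; crude → 19.2.2.2. Scheduled 5%. Fenwick agreement on 19.2: not wholly obtained. → 5%.
Sum: 22% + 45% + 5% = 72%.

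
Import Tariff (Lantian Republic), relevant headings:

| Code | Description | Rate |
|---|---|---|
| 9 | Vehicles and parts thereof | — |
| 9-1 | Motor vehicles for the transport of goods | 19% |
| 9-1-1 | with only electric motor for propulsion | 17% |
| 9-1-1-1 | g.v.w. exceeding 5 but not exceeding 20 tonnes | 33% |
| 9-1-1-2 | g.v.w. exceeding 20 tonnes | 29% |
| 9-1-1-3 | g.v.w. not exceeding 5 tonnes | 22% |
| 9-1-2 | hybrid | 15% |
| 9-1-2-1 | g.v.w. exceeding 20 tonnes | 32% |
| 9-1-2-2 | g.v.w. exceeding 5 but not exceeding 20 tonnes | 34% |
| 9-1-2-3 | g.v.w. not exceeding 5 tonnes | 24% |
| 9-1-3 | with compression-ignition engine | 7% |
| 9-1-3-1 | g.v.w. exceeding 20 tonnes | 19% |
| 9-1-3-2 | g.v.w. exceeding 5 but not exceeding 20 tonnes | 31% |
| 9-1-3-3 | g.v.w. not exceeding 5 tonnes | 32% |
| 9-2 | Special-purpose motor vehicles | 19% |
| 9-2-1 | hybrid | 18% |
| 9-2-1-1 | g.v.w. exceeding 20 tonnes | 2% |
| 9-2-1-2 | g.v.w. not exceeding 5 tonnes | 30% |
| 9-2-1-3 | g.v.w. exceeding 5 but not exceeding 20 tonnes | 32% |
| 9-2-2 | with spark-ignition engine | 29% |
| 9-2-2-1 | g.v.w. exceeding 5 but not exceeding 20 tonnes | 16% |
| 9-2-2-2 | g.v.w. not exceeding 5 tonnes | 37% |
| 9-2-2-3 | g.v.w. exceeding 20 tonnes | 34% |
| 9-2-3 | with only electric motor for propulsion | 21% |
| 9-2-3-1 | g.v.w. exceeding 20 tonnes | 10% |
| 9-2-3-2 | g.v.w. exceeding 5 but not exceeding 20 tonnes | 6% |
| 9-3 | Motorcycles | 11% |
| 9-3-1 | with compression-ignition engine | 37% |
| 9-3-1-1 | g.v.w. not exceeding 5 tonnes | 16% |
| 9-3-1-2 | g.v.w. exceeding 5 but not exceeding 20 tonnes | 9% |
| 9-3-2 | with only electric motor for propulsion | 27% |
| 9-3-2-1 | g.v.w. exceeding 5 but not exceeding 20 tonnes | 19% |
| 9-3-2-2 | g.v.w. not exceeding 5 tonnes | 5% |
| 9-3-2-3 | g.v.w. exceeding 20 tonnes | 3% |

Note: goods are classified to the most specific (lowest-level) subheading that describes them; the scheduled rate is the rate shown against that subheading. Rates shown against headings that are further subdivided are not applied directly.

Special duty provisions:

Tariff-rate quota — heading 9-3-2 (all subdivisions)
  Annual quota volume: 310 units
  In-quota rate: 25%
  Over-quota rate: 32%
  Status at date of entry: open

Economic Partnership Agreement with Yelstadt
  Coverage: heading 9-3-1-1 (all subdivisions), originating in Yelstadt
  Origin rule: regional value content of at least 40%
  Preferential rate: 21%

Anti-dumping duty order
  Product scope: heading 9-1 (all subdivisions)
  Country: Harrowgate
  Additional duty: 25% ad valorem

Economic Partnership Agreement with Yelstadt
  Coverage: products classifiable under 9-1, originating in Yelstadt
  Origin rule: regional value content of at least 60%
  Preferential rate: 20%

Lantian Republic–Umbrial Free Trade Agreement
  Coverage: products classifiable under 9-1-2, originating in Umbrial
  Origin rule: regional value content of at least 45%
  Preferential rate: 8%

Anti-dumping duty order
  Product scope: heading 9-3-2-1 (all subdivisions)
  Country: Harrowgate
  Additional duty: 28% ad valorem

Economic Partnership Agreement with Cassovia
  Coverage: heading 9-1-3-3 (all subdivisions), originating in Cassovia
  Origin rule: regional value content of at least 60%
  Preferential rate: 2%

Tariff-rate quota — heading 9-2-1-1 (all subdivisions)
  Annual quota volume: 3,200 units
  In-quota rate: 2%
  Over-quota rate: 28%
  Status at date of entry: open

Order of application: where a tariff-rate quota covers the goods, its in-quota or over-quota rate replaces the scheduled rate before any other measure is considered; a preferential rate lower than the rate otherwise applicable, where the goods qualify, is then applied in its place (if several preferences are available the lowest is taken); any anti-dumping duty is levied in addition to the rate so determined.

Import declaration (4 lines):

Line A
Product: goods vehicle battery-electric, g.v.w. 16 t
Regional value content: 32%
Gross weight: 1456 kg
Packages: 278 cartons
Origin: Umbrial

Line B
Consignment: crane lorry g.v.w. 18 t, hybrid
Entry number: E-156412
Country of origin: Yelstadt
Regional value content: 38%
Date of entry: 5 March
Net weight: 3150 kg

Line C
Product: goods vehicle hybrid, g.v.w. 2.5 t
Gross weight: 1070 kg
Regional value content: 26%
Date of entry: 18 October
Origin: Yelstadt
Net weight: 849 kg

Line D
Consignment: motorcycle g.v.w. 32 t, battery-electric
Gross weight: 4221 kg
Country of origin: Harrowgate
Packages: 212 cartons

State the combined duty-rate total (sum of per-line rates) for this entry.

Line A: goods vehicle → 9-1; battery-electric → 9-1-1; g.v.w. 16 t → 9-1-1-1. Scheduled 33%. Umbrial agreement on 9-1-2: 9-1-1-1 not covered. → 33%.
Line B: crane lorry → 9-2; hybrid → 9-2-1; g.v.w. 18 t → 9-2-1-3. Scheduled 32%. Yelstadt agreement on 9-3-1-1: 9-2-1-3 not covered; Yelstadt agreement on 9-1: 9-2-1-3 not covered. → 32%.
Line C: goods vehicle → 9-1; hybrid → 9-1-2; g.v.w. 2.5 t → 9-1-2-3. Scheduled 24%. Yelstadt agreement on 9-3-1-1: 9-1-2-3 not covered; Yelstadt agreement on 9-1: RVC < 60%. → 24%.
Line D: motorcycle → 9-3; battery-electric → 9-3-2; g.v.w. 32 t → 9-3-2-3. Scheduled 3%. quota on 9-3-2 open → in-quota 25%. → 25%.
Sum: 33% + 32% + 24% + 25% = 114%.

114%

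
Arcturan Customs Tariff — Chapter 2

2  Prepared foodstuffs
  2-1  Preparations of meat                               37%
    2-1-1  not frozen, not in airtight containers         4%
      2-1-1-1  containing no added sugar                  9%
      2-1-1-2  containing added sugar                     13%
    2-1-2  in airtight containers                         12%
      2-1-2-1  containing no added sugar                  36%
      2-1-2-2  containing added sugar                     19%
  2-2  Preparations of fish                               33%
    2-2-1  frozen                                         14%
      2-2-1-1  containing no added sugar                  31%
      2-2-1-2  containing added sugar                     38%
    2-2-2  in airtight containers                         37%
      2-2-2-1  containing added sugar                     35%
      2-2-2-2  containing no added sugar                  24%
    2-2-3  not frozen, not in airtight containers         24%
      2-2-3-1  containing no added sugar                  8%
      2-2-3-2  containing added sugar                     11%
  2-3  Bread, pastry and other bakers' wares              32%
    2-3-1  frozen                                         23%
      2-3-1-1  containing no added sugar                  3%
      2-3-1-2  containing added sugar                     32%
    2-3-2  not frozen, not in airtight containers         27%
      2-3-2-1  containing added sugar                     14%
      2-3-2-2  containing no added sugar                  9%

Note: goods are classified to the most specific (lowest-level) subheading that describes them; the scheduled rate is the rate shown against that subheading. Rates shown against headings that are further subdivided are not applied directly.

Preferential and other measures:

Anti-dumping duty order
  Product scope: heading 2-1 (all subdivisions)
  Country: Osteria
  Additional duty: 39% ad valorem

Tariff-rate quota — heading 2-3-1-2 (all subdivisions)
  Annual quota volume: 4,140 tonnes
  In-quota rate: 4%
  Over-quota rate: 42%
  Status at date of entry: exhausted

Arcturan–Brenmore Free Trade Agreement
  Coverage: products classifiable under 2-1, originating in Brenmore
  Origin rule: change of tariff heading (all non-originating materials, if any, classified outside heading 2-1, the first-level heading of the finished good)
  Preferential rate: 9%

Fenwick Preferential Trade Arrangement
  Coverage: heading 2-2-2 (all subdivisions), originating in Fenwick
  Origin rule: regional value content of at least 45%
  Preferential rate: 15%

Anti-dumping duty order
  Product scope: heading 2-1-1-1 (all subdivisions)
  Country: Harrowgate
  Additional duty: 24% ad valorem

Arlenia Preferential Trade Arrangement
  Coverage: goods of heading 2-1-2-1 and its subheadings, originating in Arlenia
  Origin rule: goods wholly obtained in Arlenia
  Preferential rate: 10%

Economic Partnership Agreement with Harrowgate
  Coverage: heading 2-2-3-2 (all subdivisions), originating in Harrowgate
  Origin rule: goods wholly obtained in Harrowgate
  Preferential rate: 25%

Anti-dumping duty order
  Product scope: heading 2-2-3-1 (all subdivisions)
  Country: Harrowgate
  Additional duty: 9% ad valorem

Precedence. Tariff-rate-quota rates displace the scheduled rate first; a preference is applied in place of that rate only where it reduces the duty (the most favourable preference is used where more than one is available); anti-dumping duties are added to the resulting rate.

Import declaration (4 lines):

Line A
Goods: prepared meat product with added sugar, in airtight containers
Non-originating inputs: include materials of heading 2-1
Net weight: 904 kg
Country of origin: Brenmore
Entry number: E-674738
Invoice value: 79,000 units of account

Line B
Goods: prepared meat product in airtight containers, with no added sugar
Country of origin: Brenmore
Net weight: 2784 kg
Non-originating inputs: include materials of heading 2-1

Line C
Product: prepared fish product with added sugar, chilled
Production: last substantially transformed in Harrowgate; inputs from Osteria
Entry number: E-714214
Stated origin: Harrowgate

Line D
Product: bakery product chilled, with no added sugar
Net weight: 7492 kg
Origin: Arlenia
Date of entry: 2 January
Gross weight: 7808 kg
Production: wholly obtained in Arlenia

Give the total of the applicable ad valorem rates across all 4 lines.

Line A: prepared meat product → 2-1; in airtight containers → 2-1-2; with added sugar → 2-1-2-2. Scheduled 19%. Brenmore agreement on 2-1: CTH not met. → 19%.
Line B: prepared meat product → 2-1; in airtight containers → 2-1-2; with no added sugar → 2-1-2-1. Scheduled 36%. Brenmore agreement on 2-1: CTH not met. → 36%.
Line C: prepared fish product → 2-2; chilled → 2-2-3; with added sugar → 2-2-3-2. Scheduled 11%. Harrowgate agreement on 2-2-3-2: not wholly obtained. → 11%.
Line D: bakery product → 2-3; chilled → 2-3-2; with no added sugar → 2-3-2-2. Scheduled 9%. Arlenia agreement on 2-1-2-1: 2-3-2-2 not covered. → 9%.
Sum: 19% + 36% + 11% + 9% = 75%.

75%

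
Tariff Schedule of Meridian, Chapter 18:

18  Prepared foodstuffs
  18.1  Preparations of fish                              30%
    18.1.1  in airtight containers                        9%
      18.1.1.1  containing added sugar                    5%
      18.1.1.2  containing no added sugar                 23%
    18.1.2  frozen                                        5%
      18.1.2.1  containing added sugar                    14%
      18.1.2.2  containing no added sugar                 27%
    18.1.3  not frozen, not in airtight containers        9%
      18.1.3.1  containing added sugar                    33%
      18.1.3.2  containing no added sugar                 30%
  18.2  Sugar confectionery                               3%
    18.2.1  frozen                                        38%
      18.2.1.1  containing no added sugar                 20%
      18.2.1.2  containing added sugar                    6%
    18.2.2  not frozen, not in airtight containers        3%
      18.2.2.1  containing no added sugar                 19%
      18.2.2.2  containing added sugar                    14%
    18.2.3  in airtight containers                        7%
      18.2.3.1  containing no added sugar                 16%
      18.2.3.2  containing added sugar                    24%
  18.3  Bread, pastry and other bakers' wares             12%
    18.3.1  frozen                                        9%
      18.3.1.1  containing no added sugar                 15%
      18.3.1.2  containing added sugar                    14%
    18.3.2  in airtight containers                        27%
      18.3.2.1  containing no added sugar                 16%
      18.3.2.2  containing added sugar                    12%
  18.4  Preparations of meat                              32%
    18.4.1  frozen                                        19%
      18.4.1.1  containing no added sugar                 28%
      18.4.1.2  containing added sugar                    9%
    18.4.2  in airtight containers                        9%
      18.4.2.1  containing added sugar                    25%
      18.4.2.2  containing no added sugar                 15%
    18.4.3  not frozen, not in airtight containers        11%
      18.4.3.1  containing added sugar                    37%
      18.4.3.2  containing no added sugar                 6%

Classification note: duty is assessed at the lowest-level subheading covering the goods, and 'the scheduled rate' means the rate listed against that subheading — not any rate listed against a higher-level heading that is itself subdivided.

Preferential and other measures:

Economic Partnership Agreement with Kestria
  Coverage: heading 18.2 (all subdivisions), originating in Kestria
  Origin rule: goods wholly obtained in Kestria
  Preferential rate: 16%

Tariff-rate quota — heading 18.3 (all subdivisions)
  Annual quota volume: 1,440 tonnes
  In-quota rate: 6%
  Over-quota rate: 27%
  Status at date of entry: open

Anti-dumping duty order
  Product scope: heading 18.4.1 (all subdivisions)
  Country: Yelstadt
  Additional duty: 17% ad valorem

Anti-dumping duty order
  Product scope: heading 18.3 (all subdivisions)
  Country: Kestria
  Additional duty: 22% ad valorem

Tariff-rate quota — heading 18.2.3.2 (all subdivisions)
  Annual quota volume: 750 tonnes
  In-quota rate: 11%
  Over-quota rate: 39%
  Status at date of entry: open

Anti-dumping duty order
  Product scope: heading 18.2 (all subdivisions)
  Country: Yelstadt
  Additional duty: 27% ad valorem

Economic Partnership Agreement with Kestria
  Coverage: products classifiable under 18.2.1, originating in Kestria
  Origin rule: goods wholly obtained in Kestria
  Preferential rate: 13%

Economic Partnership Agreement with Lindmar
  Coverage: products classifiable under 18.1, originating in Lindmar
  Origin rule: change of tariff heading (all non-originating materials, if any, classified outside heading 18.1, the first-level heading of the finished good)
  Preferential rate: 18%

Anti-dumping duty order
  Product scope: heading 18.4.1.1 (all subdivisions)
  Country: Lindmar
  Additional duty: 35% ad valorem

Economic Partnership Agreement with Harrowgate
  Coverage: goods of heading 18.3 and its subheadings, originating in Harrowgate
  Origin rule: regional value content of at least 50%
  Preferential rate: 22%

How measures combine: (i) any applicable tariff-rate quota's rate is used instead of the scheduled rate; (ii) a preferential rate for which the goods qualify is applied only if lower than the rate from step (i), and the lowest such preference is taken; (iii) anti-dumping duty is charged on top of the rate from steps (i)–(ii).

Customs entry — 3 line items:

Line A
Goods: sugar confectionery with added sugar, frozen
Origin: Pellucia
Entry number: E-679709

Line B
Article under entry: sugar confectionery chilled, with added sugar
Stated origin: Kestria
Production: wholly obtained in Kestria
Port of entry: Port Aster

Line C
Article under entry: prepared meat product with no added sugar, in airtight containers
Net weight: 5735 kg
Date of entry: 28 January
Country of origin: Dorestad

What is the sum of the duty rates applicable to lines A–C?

35%

Line A: sugar confectionery → 18.2; frozen → 18.2.1; with added sugar → 18.2.1.2. Scheduled 6%. No special measure applies. → 6%.
Line B: sugar confectionery → 18.2; chilled → 18.2.2; with added sugar → 18.2.2.2. Scheduled 14%. Kestria agreement on 18.2: wholly obtained → 16% available; Kestria agreement on 18.2.1: 18.2.2.2 not covered; preference 16% not lower than 14% → no reduction. → 14%.
Line C: prepared meat product → 18.4; in airtight containers → 18.4.2; with no added sugar → 18.4.2.2. Scheduled 15%. No special measure applies. → 15%.
Sum: 6% + 14% + 15% = 35%.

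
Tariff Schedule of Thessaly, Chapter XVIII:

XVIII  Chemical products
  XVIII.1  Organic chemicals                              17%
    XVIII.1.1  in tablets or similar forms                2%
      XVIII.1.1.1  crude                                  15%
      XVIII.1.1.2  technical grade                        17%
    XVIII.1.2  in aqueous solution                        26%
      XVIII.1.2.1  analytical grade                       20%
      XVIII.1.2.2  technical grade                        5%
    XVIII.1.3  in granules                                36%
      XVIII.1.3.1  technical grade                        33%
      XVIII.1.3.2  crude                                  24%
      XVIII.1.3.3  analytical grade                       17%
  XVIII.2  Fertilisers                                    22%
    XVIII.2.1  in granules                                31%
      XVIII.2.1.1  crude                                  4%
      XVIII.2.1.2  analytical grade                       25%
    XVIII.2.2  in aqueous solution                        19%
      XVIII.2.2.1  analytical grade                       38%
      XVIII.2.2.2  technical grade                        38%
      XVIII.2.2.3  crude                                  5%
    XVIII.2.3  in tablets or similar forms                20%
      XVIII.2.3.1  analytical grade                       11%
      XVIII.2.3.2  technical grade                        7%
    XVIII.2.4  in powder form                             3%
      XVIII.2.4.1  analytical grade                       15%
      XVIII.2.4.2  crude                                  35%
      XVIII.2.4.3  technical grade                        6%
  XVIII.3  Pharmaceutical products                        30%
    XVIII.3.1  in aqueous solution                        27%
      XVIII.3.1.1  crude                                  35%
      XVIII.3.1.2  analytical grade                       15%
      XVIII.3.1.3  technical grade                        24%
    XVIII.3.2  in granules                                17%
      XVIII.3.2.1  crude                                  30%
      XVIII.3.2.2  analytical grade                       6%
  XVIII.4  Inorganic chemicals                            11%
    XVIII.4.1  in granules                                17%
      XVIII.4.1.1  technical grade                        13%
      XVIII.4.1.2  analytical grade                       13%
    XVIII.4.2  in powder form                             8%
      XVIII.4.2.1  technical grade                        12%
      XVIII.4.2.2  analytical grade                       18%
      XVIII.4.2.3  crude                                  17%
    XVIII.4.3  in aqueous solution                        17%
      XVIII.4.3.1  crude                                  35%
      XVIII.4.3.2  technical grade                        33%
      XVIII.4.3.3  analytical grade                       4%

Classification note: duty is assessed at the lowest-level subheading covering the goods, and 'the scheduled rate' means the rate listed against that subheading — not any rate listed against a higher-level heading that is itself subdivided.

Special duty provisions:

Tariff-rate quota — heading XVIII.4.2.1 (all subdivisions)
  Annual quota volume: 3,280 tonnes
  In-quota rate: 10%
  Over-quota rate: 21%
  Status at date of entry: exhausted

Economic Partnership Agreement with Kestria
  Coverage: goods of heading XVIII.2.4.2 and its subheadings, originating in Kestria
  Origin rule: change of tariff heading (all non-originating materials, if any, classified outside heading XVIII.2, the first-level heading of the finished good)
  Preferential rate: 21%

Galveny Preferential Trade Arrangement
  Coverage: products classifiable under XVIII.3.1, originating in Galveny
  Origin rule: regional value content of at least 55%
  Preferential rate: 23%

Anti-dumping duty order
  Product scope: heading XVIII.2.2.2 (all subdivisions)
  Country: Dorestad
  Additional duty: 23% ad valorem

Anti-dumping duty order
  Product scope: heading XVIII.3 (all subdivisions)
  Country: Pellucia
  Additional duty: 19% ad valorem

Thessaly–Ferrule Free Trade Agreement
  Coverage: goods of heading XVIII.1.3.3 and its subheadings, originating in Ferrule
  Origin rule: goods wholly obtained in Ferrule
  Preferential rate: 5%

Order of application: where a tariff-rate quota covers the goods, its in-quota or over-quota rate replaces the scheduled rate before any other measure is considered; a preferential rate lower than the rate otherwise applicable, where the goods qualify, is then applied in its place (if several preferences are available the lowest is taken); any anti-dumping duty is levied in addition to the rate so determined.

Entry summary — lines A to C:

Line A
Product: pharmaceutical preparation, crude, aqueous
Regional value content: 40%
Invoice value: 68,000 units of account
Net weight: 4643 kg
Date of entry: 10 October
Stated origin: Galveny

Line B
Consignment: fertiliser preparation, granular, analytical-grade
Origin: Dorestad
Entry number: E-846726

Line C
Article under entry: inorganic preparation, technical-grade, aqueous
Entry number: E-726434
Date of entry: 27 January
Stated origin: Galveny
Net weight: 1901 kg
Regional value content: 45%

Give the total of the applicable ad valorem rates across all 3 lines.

93%

Line A: pharmaceutical → XVIII.3; aqueous → XVIII.3.1; crude → XVIII.3.1.1. Scheduled 35%. Galveny agreement on XVIII.3.1: RVC < 55%. → 35%.
Line B: fertiliser → XVIII.2; granular → XVIII.2.1; analytical-grade → XVIII.2.1.2. Scheduled 25%. No special measure applies. → 25%.
Line C: inorganic → XVIII.4; aqueous → XVIII.4.3; technical-grade → XVIII.4.3.2. Scheduled 33%. Galveny agreement on XVIII.3.1: XVIII.4.3.2 not covered. → 33%.
Sum: 35% + 25% + 33% = 93%.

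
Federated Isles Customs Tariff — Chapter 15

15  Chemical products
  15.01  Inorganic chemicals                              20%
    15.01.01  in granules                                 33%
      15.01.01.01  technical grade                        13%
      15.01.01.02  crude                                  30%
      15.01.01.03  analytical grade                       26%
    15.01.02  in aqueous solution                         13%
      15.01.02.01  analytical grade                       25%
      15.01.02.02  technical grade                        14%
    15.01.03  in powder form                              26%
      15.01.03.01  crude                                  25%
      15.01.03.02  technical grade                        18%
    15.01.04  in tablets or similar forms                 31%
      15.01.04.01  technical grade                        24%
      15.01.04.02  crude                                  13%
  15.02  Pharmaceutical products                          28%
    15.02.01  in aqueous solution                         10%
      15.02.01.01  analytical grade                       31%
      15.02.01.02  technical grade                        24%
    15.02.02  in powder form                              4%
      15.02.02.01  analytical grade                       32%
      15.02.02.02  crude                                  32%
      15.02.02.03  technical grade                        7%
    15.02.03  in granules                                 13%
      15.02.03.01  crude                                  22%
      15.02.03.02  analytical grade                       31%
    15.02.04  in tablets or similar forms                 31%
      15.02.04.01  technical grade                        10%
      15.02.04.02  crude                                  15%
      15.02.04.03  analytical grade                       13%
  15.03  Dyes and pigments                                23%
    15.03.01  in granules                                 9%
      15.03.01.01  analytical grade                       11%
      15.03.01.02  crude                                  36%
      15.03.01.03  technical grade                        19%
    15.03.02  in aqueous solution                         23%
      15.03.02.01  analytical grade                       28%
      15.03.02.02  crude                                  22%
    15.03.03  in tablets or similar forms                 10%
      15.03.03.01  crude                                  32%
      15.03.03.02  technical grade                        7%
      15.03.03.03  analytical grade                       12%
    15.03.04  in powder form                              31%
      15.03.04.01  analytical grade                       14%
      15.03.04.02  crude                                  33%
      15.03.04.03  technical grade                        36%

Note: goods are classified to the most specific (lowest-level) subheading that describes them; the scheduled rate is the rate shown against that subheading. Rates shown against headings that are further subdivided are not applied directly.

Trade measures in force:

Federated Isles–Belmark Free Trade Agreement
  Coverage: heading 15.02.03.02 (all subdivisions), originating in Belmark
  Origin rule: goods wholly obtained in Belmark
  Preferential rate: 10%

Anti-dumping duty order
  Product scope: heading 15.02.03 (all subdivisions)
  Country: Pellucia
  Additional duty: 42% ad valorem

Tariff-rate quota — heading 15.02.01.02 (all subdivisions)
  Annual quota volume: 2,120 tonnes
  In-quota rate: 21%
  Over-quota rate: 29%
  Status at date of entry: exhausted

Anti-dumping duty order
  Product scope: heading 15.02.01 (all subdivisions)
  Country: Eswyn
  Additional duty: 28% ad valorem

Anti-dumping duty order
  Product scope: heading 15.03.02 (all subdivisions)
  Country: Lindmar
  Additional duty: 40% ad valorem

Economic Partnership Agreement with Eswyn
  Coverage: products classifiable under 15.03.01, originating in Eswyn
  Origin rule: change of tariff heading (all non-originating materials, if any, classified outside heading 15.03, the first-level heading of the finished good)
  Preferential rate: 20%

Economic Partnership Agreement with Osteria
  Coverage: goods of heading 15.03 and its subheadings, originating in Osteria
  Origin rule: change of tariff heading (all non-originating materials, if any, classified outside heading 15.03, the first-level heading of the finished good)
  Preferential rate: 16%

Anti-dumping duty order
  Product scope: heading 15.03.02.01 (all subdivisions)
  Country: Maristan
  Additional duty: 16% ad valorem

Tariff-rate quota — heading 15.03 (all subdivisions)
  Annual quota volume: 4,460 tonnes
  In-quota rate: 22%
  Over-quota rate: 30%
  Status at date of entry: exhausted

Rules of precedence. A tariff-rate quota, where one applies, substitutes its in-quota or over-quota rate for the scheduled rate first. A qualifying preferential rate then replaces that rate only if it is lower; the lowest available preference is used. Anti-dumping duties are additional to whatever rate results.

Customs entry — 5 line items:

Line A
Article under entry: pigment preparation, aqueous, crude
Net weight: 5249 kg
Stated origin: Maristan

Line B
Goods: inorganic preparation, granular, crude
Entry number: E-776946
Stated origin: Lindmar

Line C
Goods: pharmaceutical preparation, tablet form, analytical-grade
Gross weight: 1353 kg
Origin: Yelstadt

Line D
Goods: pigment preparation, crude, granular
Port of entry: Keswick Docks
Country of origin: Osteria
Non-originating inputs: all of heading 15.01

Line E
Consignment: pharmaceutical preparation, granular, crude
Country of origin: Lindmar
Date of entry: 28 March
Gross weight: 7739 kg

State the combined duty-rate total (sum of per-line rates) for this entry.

Line A: pigment → 15.03; aqueous → 15.03.02; crude → 15.03.02.02. Scheduled 22%. quota on 15.03 exhausted → over-quota 30%. → 30%.
Line B: inorganic → 15.01; granular → 15.01.01; crude → 15.01.01.02. Scheduled 30%. No special measure applies. → 30%.
Line C: pharmaceutical → 15.02; tablet form → 15.02.04; analytical-grade → 15.02.04.03. Scheduled 13%. No special measure applies. → 13%.
Line D: pigment → 15.03; granular → 15.03.01; crude → 15.03.01.02. Scheduled 36%. quota on 15.03 exhausted → over-quota 30%; Osteria agreement on 15.03: CTH met → 16% available; preferential 16%. → 16%.
Line E: pharmaceutical → 15.02; granular → 15.02.03; crude → 15.02.03.01. Scheduled 22%. No special measure applies. → 22%.
Sum: 30% + 30% + 13% + 16% + 22% = 111%.

111%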